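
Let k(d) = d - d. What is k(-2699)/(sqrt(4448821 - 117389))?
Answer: 0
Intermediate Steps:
k(d) = 0
k(-2699)/(sqrt(4448821 - 117389)) = 0/(sqrt(4448821 - 117389)) = 0/(sqrt(4331432)) = 0/((2*sqrt(1082858))) = 0*(sqrt(1082858)/2165716) = 0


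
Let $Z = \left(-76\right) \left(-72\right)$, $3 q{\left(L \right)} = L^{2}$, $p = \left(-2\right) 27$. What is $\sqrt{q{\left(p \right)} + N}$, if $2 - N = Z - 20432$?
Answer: $\sqrt{15934} \approx 126.23$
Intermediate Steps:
$p = -54$
$q{\left(L \right)} = \frac{L^{2}}{3}$
$Z = 5472$
$N = 14962$ ($N = 2 - \left(5472 - 20432\right) = 2 - -14960 = 2 + 14960 = 14962$)
$\sqrt{q{\left(p \right)} + N} = \sqrt{\frac{\left(-54\right)^{2}}{3} + 14962} = \sqrt{\frac{1}{3} \cdot 2916 + 14962} = \sqrt{972 + 14962} = \sqrt{15934}$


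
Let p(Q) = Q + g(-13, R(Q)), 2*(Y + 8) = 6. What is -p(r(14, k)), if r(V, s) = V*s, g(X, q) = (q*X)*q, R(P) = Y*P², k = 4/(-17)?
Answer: 3196486328/83521 ≈ 38272.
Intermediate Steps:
k = -4/17 (k = 4*(-1/17) = -4/17 ≈ -0.23529)
Y = -5 (Y = -8 + (½)*6 = -8 + 3 = -5)
R(P) = -5*P²
g(X, q) = X*q² (g(X, q) = (X*q)*q = X*q²)
p(Q) = Q - 325*Q⁴ (p(Q) = Q - 13*25*Q⁴ = Q - 325*Q⁴)
-p(r(14, k)) = -(14*(-4/17) - 325*(14*(-4/17))⁴) = -(-56/17 - 325*(-56/17)⁴) = -(-56/17 - 325*9834496/83521) = -(-56/17 - 3196211200/83521) = -1*(-3196486328/83521) = 3196486328/83521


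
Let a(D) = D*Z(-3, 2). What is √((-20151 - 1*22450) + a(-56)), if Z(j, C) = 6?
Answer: I*√42937 ≈ 207.21*I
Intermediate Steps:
a(D) = 6*D (a(D) = D*6 = 6*D)
√((-20151 - 1*22450) + a(-56)) = √((-20151 - 1*22450) + 6*(-56)) = √((-20151 - 22450) - 336) = √(-42601 - 336) = √(-42937) = I*√42937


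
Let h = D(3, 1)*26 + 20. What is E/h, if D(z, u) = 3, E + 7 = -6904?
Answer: -6911/98 ≈ -70.520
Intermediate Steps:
E = -6911 (E = -7 - 6904 = -6911)
h = 98 (h = 3*26 + 20 = 78 + 20 = 98)
E/h = -6911/98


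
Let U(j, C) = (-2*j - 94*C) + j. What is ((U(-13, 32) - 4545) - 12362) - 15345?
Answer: -35247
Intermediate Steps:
U(j, C) = -j - 94*C (U(j, C) = (-94*C - 2*j) + j = -j - 94*C)
((U(-13, 32) - 4545) - 12362) - 15345 = (((-1*(-13) - 94*32) - 4545) - 12362) - 15345 = (((13 - 3008) - 4545) - 12362) - 15345 = ((-2995 - 4545) - 12362) - 15345 = (-7540 - 12362) - 15345 = -19902 - 15345 = -35247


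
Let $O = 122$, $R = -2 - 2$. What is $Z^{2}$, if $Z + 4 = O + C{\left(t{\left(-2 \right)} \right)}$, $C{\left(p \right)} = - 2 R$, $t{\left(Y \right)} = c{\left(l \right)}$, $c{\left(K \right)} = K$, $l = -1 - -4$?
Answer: $15876$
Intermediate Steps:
$l = 3$ ($l = -1 + 4 = 3$)
$t{\left(Y \right)} = 3$
$R = -4$
$C{\left(p \right)} = 8$ ($C{\left(p \right)} = \left(-2\right) \left(-4\right) = 8$)
$Z = 126$ ($Z = -4 + \left(122 + 8\right) = -4 + 130 = 126$)
$Z^{2} = 126^{2} = 15876$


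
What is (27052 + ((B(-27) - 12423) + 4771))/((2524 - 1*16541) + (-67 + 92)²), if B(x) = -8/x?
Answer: -32738/22599 ≈ -1.4486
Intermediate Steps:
(27052 + ((B(-27) - 12423) + 4771))/((2524 - 1*16541) + (-67 + 92)²) = (27052 + ((-8/(-27) - 12423) + 4771))/((2524 - 1*16541) + (-67 + 92)²) = (27052 + ((-8*(-1/27) - 12423) + 4771))/((2524 - 16541) + 25²) = (27052 + ((8/27 - 12423) + 4771))/(-14017 + 625) = (27052 + (-335413/27 + 4771))/(-13392) = (27052 - 206596/27)*(-1/13392) = (523808/27)*(-1/13392) = -32738/22599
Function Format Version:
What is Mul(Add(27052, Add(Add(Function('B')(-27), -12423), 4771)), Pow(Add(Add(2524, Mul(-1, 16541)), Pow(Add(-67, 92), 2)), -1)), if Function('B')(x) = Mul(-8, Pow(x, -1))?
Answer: Rational(-32738, 22599) ≈ -1.4486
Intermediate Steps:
Mul(Add(27052, Add(Add(Function('B')(-27), -12423), 4771)), Pow(Add(Add(2524, Mul(-1, 16541)), Pow(Add(-67, 92), 2)), -1)) = Mul(Add(27052, Add(Add(Mul(-8, Pow(-27, -1)), -12423), 4771)), Pow(Add(Add(2524, Mul(-1, 16541)), Pow(Add(-67, 92), 2)), -1)) = Mul(Add(27052, Add(Add(Mul(-8, Rational(-1, 27)), -12423), 4771)), Pow(Add(Add(2524, -16541), Pow(25, 2)), -1)) = Mul(Add(27052, Add(Add(Rational(8, 27), -12423), 4771)), Pow(Add(-14017, 625), -1)) = Mul(Add(27052, Add(Rational(-335413, 27), 4771)), Pow(-13392, -1)) = Mul(Add(27052, Rational(-206596, 27)), Rational(-1, 13392)) = Mul(Rational(523808, 27), Rational(-1, 13392)) = Rational(-32738, 22599)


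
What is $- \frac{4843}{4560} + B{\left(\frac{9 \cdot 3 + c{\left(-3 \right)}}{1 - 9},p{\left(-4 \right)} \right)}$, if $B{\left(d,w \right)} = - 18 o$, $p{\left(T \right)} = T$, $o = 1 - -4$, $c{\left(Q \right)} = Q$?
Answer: $- \frac{415243}{4560} \approx -91.062$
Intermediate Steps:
$o = 5$ ($o = 1 + 4 = 5$)
$B{\left(d,w \right)} = -90$ ($B{\left(d,w \right)} = \left(-18\right) 5 = -90$)
$- \frac{4843}{4560} + B{\left(\frac{9 \cdot 3 + c{\left(-3 \right)}}{1 - 9},p{\left(-4 \right)} \right)} = - \frac{4843}{4560} - 90 = - \frac{415243}{4560}$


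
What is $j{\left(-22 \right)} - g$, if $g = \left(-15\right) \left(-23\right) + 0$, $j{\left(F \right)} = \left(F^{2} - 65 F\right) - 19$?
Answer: $1550$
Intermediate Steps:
$j{\left(F \right)} = -19 + F^{2} - 65 F$
$g = 345$ ($g = 345 + 0 = 345$)
$j{\left(-22 \right)} - g = \left(-19 + \left(-22\right)^{2} - -1430\right) - 345 = \left(-19 + 484 + 1430\right) - 345 = 1895 - 345 = 1550$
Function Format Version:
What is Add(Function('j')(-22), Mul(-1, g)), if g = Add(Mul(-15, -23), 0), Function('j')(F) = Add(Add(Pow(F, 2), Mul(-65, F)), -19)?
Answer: 1550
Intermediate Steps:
Function('j')(F) = Add(-19, Pow(F, 2), Mul(-65, F))
g = 345 (g = Add(345, 0) = 345)
Add(Function('j')(-22), Mul(-1, g)) = Add(Add(-19, Pow(-22, 2), Mul(-65, -22)), Mul(-1, 345)) = Add(Add(-19, 484, 1430), -345) = Add(1895, -345) = 1550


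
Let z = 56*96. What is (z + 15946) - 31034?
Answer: -9712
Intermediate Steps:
z = 5376
(z + 15946) - 31034 = (5376 + 15946) - 31034 = 21322 - 31034 = -9712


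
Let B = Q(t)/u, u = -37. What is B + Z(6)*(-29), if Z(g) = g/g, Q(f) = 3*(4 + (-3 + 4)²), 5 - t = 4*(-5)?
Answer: -1088/37 ≈ -29.405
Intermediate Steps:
t = 25 (t = 5 - 4*(-5) = 5 - 1*(-20) = 5 + 20 = 25)
Q(f) = 15 (Q(f) = 3*(4 + 1²) = 3*(4 + 1) = 3*5 = 15)
Z(g) = 1
B = -15/37 (B = 15/(-37) = 15*(-1/37) = -15/37 ≈ -0.40541)
B + Z(6)*(-29) = -15/37 + 1*(-29) = -15/37 - 29 = -1088/37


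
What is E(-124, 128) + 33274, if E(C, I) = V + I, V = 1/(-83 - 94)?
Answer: 5912153/177 ≈ 33402.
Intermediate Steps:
V = -1/177 (V = 1/(-177) = -1/177 ≈ -0.0056497)
E(C, I) = -1/177 + I
E(-124, 128) + 33274 = (-1/177 + 128) + 33274 = 22655/177 + 33274 = 5912153/177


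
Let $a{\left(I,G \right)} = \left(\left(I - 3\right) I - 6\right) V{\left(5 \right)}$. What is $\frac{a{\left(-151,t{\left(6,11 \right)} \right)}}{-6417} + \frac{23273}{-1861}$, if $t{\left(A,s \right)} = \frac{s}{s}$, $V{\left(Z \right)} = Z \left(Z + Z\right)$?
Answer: $- \frac{2312569241}{11942037} \approx -193.65$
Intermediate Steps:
$V{\left(Z \right)} = 2 Z^{2}$ ($V{\left(Z \right)} = Z 2 Z = 2 Z^{2}$)
$t{\left(A,s \right)} = 1$
$a{\left(I,G \right)} = -300 + 50 I \left(-3 + I\right)$ ($a{\left(I,G \right)} = \left(\left(I - 3\right) I - 6\right) 2 \cdot 5^{2} = \left(\left(-3 + I\right) I - 6\right) 2 \cdot 25 = \left(I \left(-3 + I\right) - 6\right) 50 = \left(-6 + I \left(-3 + I\right)\right) 50 = -300 + 50 I \left(-3 + I\right)$)
$\frac{a{\left(-151,t{\left(6,11 \right)} \right)}}{-6417} + \frac{23273}{-1861} = \frac{-300 - -22650 + 50 \left(-151\right)^{2}}{-6417} + \frac{23273}{-1861} = \left(-300 + 22650 + 50 \cdot 22801\right) \left(- \frac{1}{6417}\right) + 23273 \left(- \frac{1}{1861}\right) = \left(-300 + 22650 + 1140050\right) \left(- \frac{1}{6417}\right) - \frac{23273}{1861} = 1162400 \left(- \frac{1}{6417}\right) - \frac{23273}{1861} = - \frac{1162400}{6417} - \frac{23273}{1861} = - \frac{2312569241}{11942037}$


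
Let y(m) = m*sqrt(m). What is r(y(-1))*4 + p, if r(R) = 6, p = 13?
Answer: 37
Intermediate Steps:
y(m) = m**(3/2)
r(y(-1))*4 + p = 6*4 + 13 = 24 + 13 = 37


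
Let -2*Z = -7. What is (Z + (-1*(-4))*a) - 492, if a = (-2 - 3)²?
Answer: -777/2 ≈ -388.50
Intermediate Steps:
Z = 7/2 (Z = -½*(-7) = 7/2 ≈ 3.5000)
a = 25 (a = (-5)² = 25)
(Z + (-1*(-4))*a) - 492 = (7/2 - 1*(-4)*25) - 492 = (7/2 + 4*25) - 492 = (7/2 + 100) - 492 = 207/2 - 492 = -777/2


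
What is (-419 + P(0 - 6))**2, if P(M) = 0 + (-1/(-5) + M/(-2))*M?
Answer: 4800481/25 ≈ 1.9202e+5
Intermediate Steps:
P(M) = M*(1/5 - M/2) (P(M) = 0 + (-1*(-1/5) + M*(-1/2))*M = 0 + (1/5 - M/2)*M = 0 + M*(1/5 - M/2) = M*(1/5 - M/2))
(-419 + P(0 - 6))**2 = (-419 + (0 - 6)*(2 - 5*(0 - 6))/10)**2 = (-419 + (1/10)*(-6)*(2 - 5*(-6)))**2 = (-419 + (1/10)*(-6)*(2 + 30))**2 = (-419 + (1/10)*(-6)*32)**2 = (-419 - 96/5)**2 = (-2191/5)**2 = 4800481/25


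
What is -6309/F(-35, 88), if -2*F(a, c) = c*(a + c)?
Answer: 6309/2332 ≈ 2.7054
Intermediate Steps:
F(a, c) = -c*(a + c)/2
-6309/F(-35, 88) = -6309*(-1/(44*(-35 + 88))) = -6309/((-½*88*53)) = -6309/(-2332) = -6309*(-1/2332) = 6309/2332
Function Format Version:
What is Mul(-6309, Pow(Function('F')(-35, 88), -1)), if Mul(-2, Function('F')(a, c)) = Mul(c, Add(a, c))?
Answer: Rational(6309, 2332) ≈ 2.7054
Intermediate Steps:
Function('F')(a, c) = Mul(Rational(-1, 2), c, Add(a, c)) (Function('F')(a, c) = Mul(Rational(-1, 2), Mul(c, Add(a, c))) = Mul(Rational(-1, 2), c, Add(a, c)))
Mul(-6309, Pow(Function('F')(-35, 88), -1)) = Mul(-6309, Pow(Mul(Rational(-1, 2), 88, Add(-35, 88)), -1)) = Mul(-6309, Pow(Mul(Rational(-1, 2), 88, 53), -1)) = Mul(-6309, Pow(-2332, -1)) = Mul(-6309, Rational(-1, 2332)) = Rational(6309, 2332)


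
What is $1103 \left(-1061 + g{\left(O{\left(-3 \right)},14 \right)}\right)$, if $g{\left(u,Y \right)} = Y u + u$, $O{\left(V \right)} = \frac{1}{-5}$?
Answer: $-1173592$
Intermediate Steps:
$O{\left(V \right)} = - \frac{1}{5}$
$g{\left(u,Y \right)} = u + Y u$
$1103 \left(-1061 + g{\left(O{\left(-3 \right)},14 \right)}\right) = 1103 \left(-1061 - \frac{1 + 14}{5}\right) = 1103 \left(-1061 - 3\right) = 1103 \left(-1064\right) = -1173592$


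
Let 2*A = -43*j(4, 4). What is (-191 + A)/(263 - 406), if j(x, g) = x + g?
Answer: 33/13 ≈ 2.5385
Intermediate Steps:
j(x, g) = g + x
A = -172 (A = (-43*(4 + 4))/2 = (-43*8)/2 = (1/2)*(-344) = -172)
(-191 + A)/(263 - 406) = (-191 - 172)/(263 - 406) = -363/(-143) = -363*(-1/143) = 33/13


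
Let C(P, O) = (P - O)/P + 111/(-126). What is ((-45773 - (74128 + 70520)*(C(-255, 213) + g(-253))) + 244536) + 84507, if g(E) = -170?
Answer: 2102507842/85 ≈ 2.4735e+7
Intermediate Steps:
C(P, O) = -37/42 + (P - O)/P (C(P, O) = (P - O)/P + 111*(-1/126) = (P - O)/P - 37/42 = -37/42 + (P - O)/P)
((-45773 - (74128 + 70520)*(C(-255, 213) + g(-253))) + 244536) + 84507 = ((-45773 - (74128 + 70520)*((5/42 - 1*213/(-255)) - 170)) + 244536) + 84507 = ((-45773 - 144648*((5/42 - 1*213*(-1/255)) - 170)) + 244536) + 84507 = ((-45773 - 144648*((5/42 + 71/85) - 170)) + 244536) + 84507 = ((-45773 - 144648*(3407/3570 - 170)) + 244536) + 84507 = ((-45773 - 144648*(-603493)/3570) + 244536) + 84507 = ((-45773 - 1*(-2078429892/85)) + 244536) + 84507 = ((-45773 + 2078429892/85) + 244536) + 84507 = (2074539187/85 + 244536) + 84507 = 2095324747/85 + 84507 = 2102507842/85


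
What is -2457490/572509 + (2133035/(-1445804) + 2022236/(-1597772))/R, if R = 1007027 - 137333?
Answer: -176329407736832139506327/41078538986353482152616 ≈ -4.2925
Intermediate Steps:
R = 869694
-2457490/572509 + (2133035/(-1445804) + 2022236/(-1597772))/R = -2457490/572509 + (2133035/(-1445804) + 2022236/(-1597772))/869694 = -2457490*1/572509 + (2133035*(-1/1445804) + 2022236*(-1/1597772))*(1/869694) = -351070/81787 + (-2133035/1445804 - 505559/399443)*(1/869694) = -351070/81787 - 1582965123941/577516287172*1/869694 = -351070/81787 - 1582965123941/502262449855765368 = -176329407736832139506327/41078538986353482152616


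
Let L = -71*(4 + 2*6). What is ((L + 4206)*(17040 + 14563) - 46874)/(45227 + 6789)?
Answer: 6060896/3251 ≈ 1864.3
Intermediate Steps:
L = -1136 (L = -71*(4 + 12) = -71*16 = -1136)
((L + 4206)*(17040 + 14563) - 46874)/(45227 + 6789) = ((-1136 + 4206)*(17040 + 14563) - 46874)/(45227 + 6789) = (3070*31603 - 46874)/52016 = (97021210 - 46874)*(1/52016) = 96974336*(1/52016) = 6060896/3251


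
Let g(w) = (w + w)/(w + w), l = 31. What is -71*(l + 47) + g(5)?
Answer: -5537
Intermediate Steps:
g(w) = 1 (g(w) = (2*w)/((2*w)) = (2*w)*(1/(2*w)) = 1)
-71*(l + 47) + g(5) = -71*(31 + 47) + 1 = -71*78 + 1 = -5538 + 1 = -5537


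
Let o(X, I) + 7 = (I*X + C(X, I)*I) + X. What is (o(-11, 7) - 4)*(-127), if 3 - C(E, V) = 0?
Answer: 9906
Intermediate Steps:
C(E, V) = 3 (C(E, V) = 3 - 1*0 = 3 + 0 = 3)
o(X, I) = -7 + X + 3*I + I*X (o(X, I) = -7 + ((I*X + 3*I) + X) = -7 + ((3*I + I*X) + X) = -7 + (X + 3*I + I*X) = -7 + X + 3*I + I*X)
(o(-11, 7) - 4)*(-127) = ((-7 - 11 + 3*7 + 7*(-11)) - 4)*(-127) = ((-7 - 11 + 21 - 77) - 4)*(-127) = (-74 - 4)*(-127) = -78*(-127) = 9906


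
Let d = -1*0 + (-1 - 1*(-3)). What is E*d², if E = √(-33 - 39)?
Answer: 24*I*√2 ≈ 33.941*I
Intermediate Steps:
d = 2 (d = 0 + (-1 + 3) = 0 + 2 = 2)
E = 6*I*√2 (E = √(-72) = 6*I*√2 ≈ 8.4853*I)
E*d² = (6*I*√2)*2² = (6*I*√2)*4 = 24*I*√2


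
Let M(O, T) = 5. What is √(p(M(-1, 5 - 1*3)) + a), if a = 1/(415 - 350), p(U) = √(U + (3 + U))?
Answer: √(65 + 4225*√13)/65 ≈ 1.9029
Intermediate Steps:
p(U) = √(3 + 2*U)
a = 1/65 ≈ 0.015385
√(p(M(-1, 5 - 1*3)) + a) = √(√(3 + 2*5) + 1/65) = √(√(3 + 10) + 1/65) = √(√13 + 1/65) = √(1/65 + √13)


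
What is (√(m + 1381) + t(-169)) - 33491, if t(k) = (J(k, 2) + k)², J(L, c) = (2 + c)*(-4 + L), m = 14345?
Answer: 707830 + √15726 ≈ 7.0796e+5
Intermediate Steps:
J(L, c) = (-4 + L)*(2 + c)
t(k) = (-16 + 5*k)² (t(k) = ((-8 - 4*2 + 2*k + k*2) + k)² = ((-8 - 8 + 2*k + 2*k) + k)² = ((-16 + 4*k) + k)² = (-16 + 5*k)²)
(√(m + 1381) + t(-169)) - 33491 = (√(14345 + 1381) + (-16 + 5*(-169))²) - 33491 = (√15726 + (-16 - 845)²) - 33491 = (√15726 + (-861)²) - 33491 = (√15726 + 741321) - 33491 = (741321 + √15726) - 33491 = 707830 + √15726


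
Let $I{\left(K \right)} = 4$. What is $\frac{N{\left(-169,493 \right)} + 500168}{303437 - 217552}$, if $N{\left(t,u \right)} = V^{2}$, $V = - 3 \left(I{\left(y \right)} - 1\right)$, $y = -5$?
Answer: $\frac{500249}{85885} \approx 5.8246$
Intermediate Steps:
$V = -9$ ($V = - 3 \left(4 - 1\right) = \left(-3\right) 3 = -9$)
$N{\left(t,u \right)} = 81$ ($N{\left(t,u \right)} = \left(-9\right)^{2} = 81$)
$\frac{N{\left(-169,493 \right)} + 500168}{303437 - 217552} = \frac{81 + 500168}{303437 - 217552} = \frac{500249}{85885}$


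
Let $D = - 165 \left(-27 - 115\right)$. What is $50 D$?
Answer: $1171500$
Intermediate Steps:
$D = 23430$ ($D = \left(-165\right) \left(-142\right) = 23430$)
$50 D = 50 \cdot 23430 = 1171500$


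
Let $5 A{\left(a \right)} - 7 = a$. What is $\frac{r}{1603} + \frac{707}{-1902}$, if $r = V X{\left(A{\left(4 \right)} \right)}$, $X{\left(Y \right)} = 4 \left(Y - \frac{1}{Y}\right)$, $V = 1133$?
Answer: $\frac{69561299}{15244530} \approx 4.563$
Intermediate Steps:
$A{\left(a \right)} = \frac{7}{5} + \frac{a}{5}$
$X{\left(Y \right)} = - \frac{4}{Y} + 4 Y$
$r = \frac{39552}{5}$ ($r = 1133 \left(- \frac{4}{\frac{7}{5} + \frac{1}{5} \cdot 4} + 4 \left(\frac{7}{5} + \frac{1}{5} \cdot 4\right)\right) = 1133 \left(- \frac{4}{\frac{7}{5} + \frac{4}{5}} + 4 \left(\frac{7}{5} + \frac{4}{5}\right)\right) = 1133 \left(- \frac{4}{\frac{11}{5}} + 4 \cdot \frac{11}{5}\right) = 1133 \left(\left(-4\right) \frac{5}{11} + \frac{44}{5}\right) = 1133 \left(- \frac{20}{11} + \frac{44}{5}\right) = 1133 \cdot \frac{384}{55} = \frac{39552}{5} \approx 7910.4$)
$\frac{r}{1603} + \frac{707}{-1902} = \frac{39552}{5 \cdot 1603} + \frac{707}{-1902} = \frac{39552}{5} \cdot \frac{1}{1603} + 707 \left(- \frac{1}{1902}\right) = \frac{39552}{8015} - \frac{707}{1902} = \frac{69561299}{15244530}$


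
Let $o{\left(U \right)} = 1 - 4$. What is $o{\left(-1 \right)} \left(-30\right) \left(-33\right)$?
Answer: $-2970$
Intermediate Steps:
$o{\left(U \right)} = -3$ ($o{\left(U \right)} = 1 - 4 = -3$)
$o{\left(-1 \right)} \left(-30\right) \left(-33\right) = \left(-3\right) \left(-30\right) \left(-33\right) = 90 \left(-33\right) = -2970$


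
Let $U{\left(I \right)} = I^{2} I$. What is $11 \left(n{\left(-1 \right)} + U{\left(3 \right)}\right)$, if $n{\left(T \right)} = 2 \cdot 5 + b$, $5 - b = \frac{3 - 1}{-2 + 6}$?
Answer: $\frac{913}{2} \approx 456.5$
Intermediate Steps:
$b = \frac{9}{2}$ ($b = 5 - \frac{3 - 1}{-2 + 6} = 5 - \frac{2}{4} = 5 - 2 \cdot \frac{1}{4} = 5 - \frac{1}{2} = \frac{9}{2} \approx 4.5$)
$n{\left(T \right)} = \frac{29}{2}$ ($n{\left(T \right)} = 2 \cdot 5 + \frac{9}{2} = 10 + \frac{9}{2} = \frac{29}{2}$)
$U{\left(I \right)} = I^{3}$
$11 \left(n{\left(-1 \right)} + U{\left(3 \right)}\right) = 11 \left(\frac{29}{2} + 3^{3}\right) = 11 \left(\frac{29}{2} + 27\right) = 11 \cdot \frac{83}{2} = \frac{913}{2}$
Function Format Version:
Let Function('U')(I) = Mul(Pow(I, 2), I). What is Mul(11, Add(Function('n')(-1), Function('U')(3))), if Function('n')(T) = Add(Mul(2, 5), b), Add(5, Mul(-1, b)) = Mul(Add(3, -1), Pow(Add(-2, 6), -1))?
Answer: Rational(913, 2) ≈ 456.50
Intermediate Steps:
b = Rational(9, 2) (b = Add(5, Mul(-1, Mul(Add(3, -1), Pow(Add(-2, 6), -1)))) = Add(5, Mul(-1, Mul(2, Pow(4, -1)))) = Add(5, Mul(-1, Mul(2, Rational(1, 4)))) = Add(5, Mul(-1, Rational(1, 2))) = Add(5, Rational(-1, 2)) = Rational(9, 2) ≈ 4.5000)
Function('n')(T) = Rational(29, 2) (Function('n')(T) = Add(Mul(2, 5), Rational(9, 2)) = Add(10, Rational(9, 2)) = Rational(29, 2))
Function('U')(I) = Pow(I, 3)
Mul(11, Add(Function('n')(-1), Function('U')(3))) = Mul(11, Add(Rational(29, 2), Pow(3, 3))) = Mul(11, Add(Rational(29, 2), 27)) = Mul(11, Rational(83, 2)) = Rational(913, 2)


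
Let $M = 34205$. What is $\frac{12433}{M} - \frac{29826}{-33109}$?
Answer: $\frac{1431842527}{1132493345} \approx 1.2643$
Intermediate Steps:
$\frac{12433}{M} - \frac{29826}{-33109} = \frac{12433}{34205} - \frac{29826}{-33109} = 12433 \cdot \frac{1}{34205} - - \frac{29826}{33109} = \frac{12433}{34205} + \frac{29826}{33109} = \frac{1431842527}{1132493345}$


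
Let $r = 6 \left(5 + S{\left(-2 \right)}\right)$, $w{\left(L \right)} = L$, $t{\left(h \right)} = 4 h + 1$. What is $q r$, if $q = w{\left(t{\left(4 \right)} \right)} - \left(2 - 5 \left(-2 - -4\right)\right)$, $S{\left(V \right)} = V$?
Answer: $450$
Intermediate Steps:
$t{\left(h \right)} = 1 + 4 h$
$r = 18$ ($r = 6 \left(5 - 2\right) = 6 \cdot 3 = 18$)
$q = 25$ ($q = \left(1 + 4 \cdot 4\right) - \left(2 - 5 \left(-2 - -4\right)\right) = \left(1 + 16\right) - \left(2 - 5 \left(-2 + 4\right)\right) = 17 - \left(2 - 10\right) = 17 - -8 = 17 + 8 = 25$)
$q r = 25 \cdot 18 = 450$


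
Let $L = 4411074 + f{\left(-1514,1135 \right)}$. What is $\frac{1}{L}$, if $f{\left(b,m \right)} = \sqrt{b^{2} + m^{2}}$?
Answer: $\frac{4411074}{19457570253055} - \frac{17 \sqrt{12389}}{19457570253055} \approx 2.266 \cdot 10^{-7}$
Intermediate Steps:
$L = 4411074 + 17 \sqrt{12389}$ ($L = 4411074 + \sqrt{\left(-1514\right)^{2} + 1135^{2}} = 4411074 + \sqrt{2292196 + 1288225} = 4411074 + \sqrt{3580421} = 4411074 + 17 \sqrt{12389} \approx 4.413 \cdot 10^{6}$)
$\frac{1}{L} = \frac{1}{4411074 + 17 \sqrt{12389}}$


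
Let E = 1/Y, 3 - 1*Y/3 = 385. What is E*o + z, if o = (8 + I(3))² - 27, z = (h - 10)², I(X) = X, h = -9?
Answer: 206806/573 ≈ 360.92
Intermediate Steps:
Y = -1146 (Y = 9 - 3*385 = 9 - 1155 = -1146)
E = -1/1146 (E = 1/(-1146) = -1/1146 ≈ -0.00087260)
z = 361 (z = (-9 - 10)² = (-19)² = 361)
o = 94 (o = (8 + 3)² - 27 = 11² - 27 = 121 - 27 = 94)
E*o + z = -1/1146*94 + 361 = -47/573 + 361 = 206806/573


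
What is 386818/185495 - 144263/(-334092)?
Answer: 155992864441/61972395540 ≈ 2.5171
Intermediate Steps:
386818/185495 - 144263/(-334092) = 386818*(1/185495) - 144263*(-1/334092) = 386818/185495 + 144263/334092 = 155992864441/61972395540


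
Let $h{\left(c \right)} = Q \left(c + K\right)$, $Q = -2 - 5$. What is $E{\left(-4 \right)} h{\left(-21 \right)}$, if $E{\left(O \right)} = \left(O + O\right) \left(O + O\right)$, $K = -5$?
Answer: $11648$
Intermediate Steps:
$Q = -7$
$E{\left(O \right)} = 4 O^{2}$ ($E{\left(O \right)} = 2 O 2 O = 4 O^{2}$)
$h{\left(c \right)} = 35 - 7 c$ ($h{\left(c \right)} = - 7 \left(c - 5\right) = - 7 \left(-5 + c\right) = 35 - 7 c$)
$E{\left(-4 \right)} h{\left(-21 \right)} = 4 \left(-4\right)^{2} \left(35 - -147\right) = 4 \cdot 16 \left(35 + 147\right) = 64 \cdot 182 = 11648$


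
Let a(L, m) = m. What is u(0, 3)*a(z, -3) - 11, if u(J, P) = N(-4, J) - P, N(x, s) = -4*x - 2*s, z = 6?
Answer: -50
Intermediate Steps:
u(J, P) = 16 - P - 2*J (u(J, P) = (-4*(-4) - 2*J) - P = (16 - 2*J) - P = 16 - P - 2*J)
u(0, 3)*a(z, -3) - 11 = (16 - 1*3 - 2*0)*(-3) - 11 = (16 - 3 + 0)*(-3) - 11 = 13*(-3) - 11 = -39 - 11 = -50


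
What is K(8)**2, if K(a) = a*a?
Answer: 4096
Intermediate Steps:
K(a) = a**2
K(8)**2 = (8**2)**2 = 64**2 = 4096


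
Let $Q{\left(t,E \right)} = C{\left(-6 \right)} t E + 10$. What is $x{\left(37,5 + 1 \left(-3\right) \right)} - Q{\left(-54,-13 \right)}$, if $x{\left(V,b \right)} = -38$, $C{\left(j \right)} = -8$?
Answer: $5568$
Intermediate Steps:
$Q{\left(t,E \right)} = 10 - 8 E t$ ($Q{\left(t,E \right)} = - 8 t E + 10 = - 8 E t + 10 = 10 - 8 E t$)
$x{\left(37,5 + 1 \left(-3\right) \right)} - Q{\left(-54,-13 \right)} = -38 - \left(10 - \left(-104\right) \left(-54\right)\right) = -38 - \left(10 - 5616\right) = -38 - -5606 = -38 + 5606 = 5568$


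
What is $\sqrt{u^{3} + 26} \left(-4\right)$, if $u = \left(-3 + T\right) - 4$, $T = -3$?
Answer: $- 4 i \sqrt{974} \approx - 124.84 i$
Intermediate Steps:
$u = -10$ ($u = \left(-3 - 3\right) - 4 = -6 - 4 = -10$)
$\sqrt{u^{3} + 26} \left(-4\right) = \sqrt{\left(-10\right)^{3} + 26} \left(-4\right) = \sqrt{-1000 + 26} \left(-4\right) = \sqrt{-974} \left(-4\right) = i \sqrt{974} \left(-4\right) = - 4 i \sqrt{974}$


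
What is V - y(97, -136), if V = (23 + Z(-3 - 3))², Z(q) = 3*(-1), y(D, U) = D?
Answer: 303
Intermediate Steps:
Z(q) = -3
V = 400 (V = (23 - 3)² = 20² = 400)
V - y(97, -136) = 400 - 1*97 = 400 - 97 = 303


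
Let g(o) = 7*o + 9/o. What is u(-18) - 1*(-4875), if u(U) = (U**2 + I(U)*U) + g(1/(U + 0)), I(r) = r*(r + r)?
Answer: -119293/18 ≈ -6627.4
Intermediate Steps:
I(r) = 2*r**2 (I(r) = r*(2*r) = 2*r**2)
u(U) = U**2 + 2*U**3 + 7/U + 9*U (u(U) = (U**2 + (2*U**2)*U) + (7/(U + 0) + 9/(1/(U + 0))) = (U**2 + 2*U**3) + (7/U + 9/(1/U)) = (U**2 + 2*U**3) + (7/U + 9*U) = U**2 + 2*U**3 + 7/U + 9*U)
u(-18) - 1*(-4875) = (7 + (-18)**2*(9 - 18 + 2*(-18)**2))/(-18) - 1*(-4875) = -(7 + 324*(9 - 18 + 2*324))/18 + 4875 = -(7 + 324*(9 - 18 + 648))/18 + 4875 = -(7 + 324*639)/18 + 4875 = -(7 + 207036)/18 + 4875 = -1/18*207043 + 4875 = -207043/18 + 4875 = -119293/18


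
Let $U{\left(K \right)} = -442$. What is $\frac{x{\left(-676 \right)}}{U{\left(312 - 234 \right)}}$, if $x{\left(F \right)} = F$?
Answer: $\frac{26}{17} \approx 1.5294$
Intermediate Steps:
$\frac{x{\left(-676 \right)}}{U{\left(312 - 234 \right)}} = - \frac{676}{-442} = \left(-676\right) \left(- \frac{1}{442}\right) = \frac{26}{17}$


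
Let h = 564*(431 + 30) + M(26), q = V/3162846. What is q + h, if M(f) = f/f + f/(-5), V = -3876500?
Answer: 2055838627327/7907115 ≈ 2.6000e+5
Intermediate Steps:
q = -1938250/1581423 (q = -3876500/3162846 = -3876500*1/3162846 = -1938250/1581423 ≈ -1.2256)
M(f) = 1 - f/5 (M(f) = 1 + f*(-⅕) = 1 - f/5)
h = 1299999/5 (h = 564*(431 + 30) + (1 - ⅕*26) = 564*461 + (1 - 26/5) = 260004 - 21/5 = 1299999/5 ≈ 2.6000e+5)
q + h = -1938250/1581423 + 1299999/5 = 2055838627327/7907115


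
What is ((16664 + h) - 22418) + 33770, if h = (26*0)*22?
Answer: 28016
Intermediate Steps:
h = 0 (h = 0*22 = 0)
((16664 + h) - 22418) + 33770 = ((16664 + 0) - 22418) + 33770 = (16664 - 22418) + 33770 = -5754 + 33770 = 28016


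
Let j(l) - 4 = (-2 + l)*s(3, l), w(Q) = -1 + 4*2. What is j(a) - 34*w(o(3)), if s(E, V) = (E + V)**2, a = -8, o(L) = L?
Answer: -484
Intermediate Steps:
w(Q) = 7 (w(Q) = -1 + 8 = 7)
j(l) = 4 + (3 + l)**2*(-2 + l) (j(l) = 4 + (-2 + l)*(3 + l)**2 = 4 + (3 + l)**2*(-2 + l))
j(a) - 34*w(o(3)) = (-14 + (-8)**3 - 3*(-8) + 4*(-8)**2) - 34*7 = (-14 - 512 + 24 + 4*64) - 238 = (-14 - 512 + 24 + 256) - 238 = -246 - 238 = -484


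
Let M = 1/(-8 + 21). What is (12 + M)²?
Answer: 24649/169 ≈ 145.85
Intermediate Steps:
M = 1/13 ≈ 0.076923
(12 + M)² = (12 + 1/13)² = (157/13)² = 24649/169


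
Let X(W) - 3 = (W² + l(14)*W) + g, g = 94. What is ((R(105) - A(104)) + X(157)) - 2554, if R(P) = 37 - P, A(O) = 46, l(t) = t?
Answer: 24276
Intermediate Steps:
X(W) = 97 + W² + 14*W (X(W) = 3 + ((W² + 14*W) + 94) = 3 + (94 + W² + 14*W) = 97 + W² + 14*W)
((R(105) - A(104)) + X(157)) - 2554 = (((37 - 1*105) - 1*46) + (97 + 157² + 14*157)) - 2554 = (((37 - 105) - 46) + (97 + 24649 + 2198)) - 2554 = ((-68 - 46) + 26944) - 2554 = (-114 + 26944) - 2554 = 26830 - 2554 = 24276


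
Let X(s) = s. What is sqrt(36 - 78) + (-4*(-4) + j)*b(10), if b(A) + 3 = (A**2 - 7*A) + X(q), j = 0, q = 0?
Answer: 432 + I*sqrt(42) ≈ 432.0 + 6.4807*I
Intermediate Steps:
b(A) = -3 + A**2 - 7*A (b(A) = -3 + ((A**2 - 7*A) + 0) = -3 + (A**2 - 7*A) = -3 + A**2 - 7*A)
sqrt(36 - 78) + (-4*(-4) + j)*b(10) = sqrt(36 - 78) + (-4*(-4) + 0)*(-3 + 10**2 - 7*10) = sqrt(-42) + (16 + 0)*(-3 + 100 - 70) = I*sqrt(42) + 16*27 = I*sqrt(42) + 432 = 432 + I*sqrt(42)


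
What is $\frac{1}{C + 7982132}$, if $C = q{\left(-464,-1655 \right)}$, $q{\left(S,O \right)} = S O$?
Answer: $\frac{1}{8750052} \approx 1.1429 \cdot 10^{-7}$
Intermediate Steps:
$q{\left(S,O \right)} = O S$
$C = 767920$ ($C = \left(-1655\right) \left(-464\right) = 767920$)
$\frac{1}{C + 7982132} = \frac{1}{767920 + 7982132} = \frac{1}{8750052}$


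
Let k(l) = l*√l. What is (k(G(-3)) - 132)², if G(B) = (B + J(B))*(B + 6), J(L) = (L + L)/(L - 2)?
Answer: 2158317/125 + 21384*I*√15/25 ≈ 17267.0 + 3312.8*I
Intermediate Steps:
J(L) = 2*L/(-2 + L) (J(L) = (2*L)/(-2 + L) = 2*L/(-2 + L))
G(B) = (6 + B)*(B + 2*B/(-2 + B)) (G(B) = (B + 2*B/(-2 + B))*(B + 6) = (B + 2*B/(-2 + B))*(6 + B) = (6 + B)*(B + 2*B/(-2 + B)))
k(l) = l^(3/2)
(k(G(-3)) - 132)² = (((-3)²*(6 - 3)/(-2 - 3))^(3/2) - 132)² = ((9*3/(-5))^(3/2) - 132)² = ((9*(-⅕)*3)^(3/2) - 132)² = ((-27/5)^(3/2) - 132)² = (-81*I*√15/25 - 132)² = (-132 - 81*I*√15/25)²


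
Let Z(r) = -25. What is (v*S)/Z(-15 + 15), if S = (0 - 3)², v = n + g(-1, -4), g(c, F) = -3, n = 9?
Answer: -54/25 ≈ -2.1600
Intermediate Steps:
v = 6 (v = 9 - 3 = 6)
S = 9 (S = (-3)² = 9)
(v*S)/Z(-15 + 15) = (6*9)/(-25) = 54*(-1/25) = -54/25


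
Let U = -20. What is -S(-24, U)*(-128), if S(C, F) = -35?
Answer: -4480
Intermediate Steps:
-S(-24, U)*(-128) = -1*(-35)*(-128) = 35*(-128) = -4480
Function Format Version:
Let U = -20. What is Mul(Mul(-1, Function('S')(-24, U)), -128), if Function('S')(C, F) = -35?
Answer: -4480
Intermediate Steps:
Mul(Mul(-1, Function('S')(-24, U)), -128) = Mul(Mul(-1, -35), -128) = Mul(35, -128) = -4480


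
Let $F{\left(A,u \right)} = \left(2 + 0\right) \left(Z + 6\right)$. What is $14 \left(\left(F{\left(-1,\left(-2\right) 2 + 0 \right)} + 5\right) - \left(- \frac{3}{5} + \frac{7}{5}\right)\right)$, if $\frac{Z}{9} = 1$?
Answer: $\frac{2394}{5} \approx 478.8$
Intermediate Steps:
$Z = 9$ ($Z = 9 \cdot 1 = 9$)
$F{\left(A,u \right)} = 30$ ($F{\left(A,u \right)} = \left(2 + 0\right) \left(9 + 6\right) = 2 \cdot 15 = 30$)
$14 \left(\left(F{\left(-1,\left(-2\right) 2 + 0 \right)} + 5\right) - \left(- \frac{3}{5} + \frac{7}{5}\right)\right) = 14 \left(\left(30 + 5\right) - \left(- \frac{3}{5} + \frac{7}{5}\right)\right) = 14 \left(35 - \frac{4}{5}\right) = 14 \cdot \frac{171}{5} = \frac{2394}{5}$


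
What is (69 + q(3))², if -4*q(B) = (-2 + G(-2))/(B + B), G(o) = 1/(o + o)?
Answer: 4888521/1024 ≈ 4773.9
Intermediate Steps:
G(o) = 1/(2*o)
q(B) = 9/(32*B) (q(B) = -(-2 + (½)/(-2))/(4*(B + B)) = -(-2 + (½)*(-½))/(4*(2*B)) = -(-2 - ¼)*1/(2*B)/4 = -(-9)*1/(2*B)/16 = -(-9)/(32*B) = 9/(32*B))
(69 + q(3))² = (69 + (9/32)/3)² = (69 + (9/32)*(⅓))² = (69 + 3/32)² = (2211/32)² = 4888521/1024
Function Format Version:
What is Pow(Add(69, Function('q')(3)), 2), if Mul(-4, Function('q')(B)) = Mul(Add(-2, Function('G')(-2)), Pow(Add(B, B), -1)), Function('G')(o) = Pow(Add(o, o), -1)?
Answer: Rational(4888521, 1024) ≈ 4773.9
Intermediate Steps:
Function('G')(o) = Mul(Rational(1, 2), Pow(o, -1)) (Function('G')(o) = Pow(Mul(2, o), -1) = Mul(Rational(1, 2), Pow(o, -1)))
Function('q')(B) = Mul(Rational(9, 32), Pow(B, -1)) (Function('q')(B) = Mul(Rational(-1, 4), Mul(Add(-2, Mul(Rational(1, 2), Pow(-2, -1))), Pow(Add(B, B), -1))) = Mul(Rational(-1, 4), Mul(Add(-2, Mul(Rational(1, 2), Rational(-1, 2))), Pow(Mul(2, B), -1))) = Mul(Rational(-1, 4), Mul(Add(-2, Rational(-1, 4)), Mul(Rational(1, 2), Pow(B, -1)))) = Mul(Rational(-1, 4), Mul(Rational(-9, 4), Mul(Rational(1, 2), Pow(B, -1)))) = Mul(Rational(-1, 4), Mul(Rational(-9, 8), Pow(B, -1))) = Mul(Rational(9, 32), Pow(B, -1)))
Pow(Add(69, Function('q')(3)), 2) = Pow(Add(69, Mul(Rational(9, 32), Pow(3, -1))), 2) = Pow(Add(69, Mul(Rational(9, 32), Rational(1, 3))), 2) = Pow(Add(69, Rational(3, 32)), 2) = Pow(Rational(2211, 32), 2) = Rational(4888521, 1024)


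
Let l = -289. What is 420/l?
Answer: -420/289 ≈ -1.4533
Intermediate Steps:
420/l = 420/(-289) = 420*(-1/289) = -420/289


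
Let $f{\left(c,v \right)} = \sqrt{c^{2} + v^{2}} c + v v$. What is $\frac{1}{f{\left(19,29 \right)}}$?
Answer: $\frac{841}{273359} - \frac{19 \sqrt{1202}}{273359} \approx 0.00066679$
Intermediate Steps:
$f{\left(c,v \right)} = v^{2} + c \sqrt{c^{2} + v^{2}}$ ($f{\left(c,v \right)} = c \sqrt{c^{2} + v^{2}} + v^{2} = v^{2} + c \sqrt{c^{2} + v^{2}}$)
$\frac{1}{f{\left(19,29 \right)}} = \frac{1}{29^{2} + 19 \sqrt{19^{2} + 29^{2}}} = \frac{1}{841 + 19 \sqrt{361 + 841}} = \frac{1}{841 + 19 \sqrt{1202}}$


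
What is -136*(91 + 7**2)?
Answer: -19040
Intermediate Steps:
-136*(91 + 7**2) = -136*(91 + 49) = -136*140 = -19040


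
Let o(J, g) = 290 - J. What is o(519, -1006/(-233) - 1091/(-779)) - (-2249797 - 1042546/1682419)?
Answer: 3784716987538/1682419 ≈ 2.2496e+6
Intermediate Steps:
o(519, -1006/(-233) - 1091/(-779)) - (-2249797 - 1042546/1682419) = (290 - 1*519) - (-2249797 - 1042546/1682419) = (290 - 519) - (-2249797 - 1042546*1/1682419) = -229 - (-2249797 - 1042546/1682419) = -229 - 1*(-3785102261489/1682419) = -229 + 3785102261489/1682419 = 3784716987538/1682419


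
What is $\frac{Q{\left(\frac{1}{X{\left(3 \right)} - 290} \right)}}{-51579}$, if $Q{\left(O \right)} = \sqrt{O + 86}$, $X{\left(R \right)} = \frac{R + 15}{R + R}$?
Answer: $- \frac{\sqrt{7083447}}{14803173} \approx -0.00017979$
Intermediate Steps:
$X{\left(R \right)} = \frac{15 + R}{2 R}$
$Q{\left(O \right)} = \sqrt{86 + O}$
$\frac{Q{\left(\frac{1}{X{\left(3 \right)} - 290} \right)}}{-51579} = \frac{\sqrt{86 + \frac{1}{\frac{15 + 3}{2 \cdot 3} - 290}}}{-51579} = \sqrt{86 + \frac{1}{\frac{1}{2} \cdot \frac{1}{3} \cdot 18 - 290}} \left(- \frac{1}{51579}\right) = \sqrt{86 + \frac{1}{3 - 290}} \left(- \frac{1}{51579}\right) = \sqrt{86 + \frac{1}{-287}} \left(- \frac{1}{51579}\right) = \sqrt{86 - \frac{1}{287}} \left(- \frac{1}{51579}\right) = \sqrt{\frac{24681}{287}} \left(- \frac{1}{51579}\right) = \frac{\sqrt{7083447}}{287} \left(- \frac{1}{51579}\right) = - \frac{\sqrt{7083447}}{14803173}$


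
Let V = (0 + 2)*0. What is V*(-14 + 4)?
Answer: 0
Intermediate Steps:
V = 0 (V = 2*0 = 0)
V*(-14 + 4) = 0*(-14 + 4) = 0*(-10) = 0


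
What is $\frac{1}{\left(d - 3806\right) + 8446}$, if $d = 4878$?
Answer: $\frac{1}{9518} \approx 0.00010506$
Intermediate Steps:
$\frac{1}{\left(d - 3806\right) + 8446} = \frac{1}{\left(4878 - 3806\right) + 8446} = \frac{1}{1072 + 8446} = \frac{1}{9518}$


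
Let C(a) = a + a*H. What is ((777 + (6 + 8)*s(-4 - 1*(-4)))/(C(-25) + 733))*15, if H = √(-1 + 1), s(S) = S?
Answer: 3885/236 ≈ 16.462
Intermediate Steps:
H = 0 (H = √0 = 0)
C(a) = a (C(a) = a + a*0 = a + 0 = a)
((777 + (6 + 8)*s(-4 - 1*(-4)))/(C(-25) + 733))*15 = ((777 + (6 + 8)*(-4 - 1*(-4)))/(-25 + 733))*15 = ((777 + 14*(-4 + 4))/708)*15 = ((777 + 14*0)*(1/708))*15 = ((777 + 0)*(1/708))*15 = (777*(1/708))*15 = (259/236)*15 = 3885/236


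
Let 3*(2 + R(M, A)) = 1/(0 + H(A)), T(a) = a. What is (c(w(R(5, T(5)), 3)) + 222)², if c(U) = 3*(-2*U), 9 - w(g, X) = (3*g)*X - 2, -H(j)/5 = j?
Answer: 1397124/625 ≈ 2235.4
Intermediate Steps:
H(j) = -5*j
R(M, A) = -2 - 1/(15*A) (R(M, A) = -2 + 1/(3*(0 - 5*A)) = -2 + 1/(3*((-5*A))) = -2 + (-1/(5*A))/3 = -2 - 1/(15*A))
w(g, X) = 11 - 3*X*g (w(g, X) = 9 - ((3*g)*X - 2) = 9 - (3*X*g - 2) = 9 - (-2 + 3*X*g) = 9 + (2 - 3*X*g) = 11 - 3*X*g)
c(U) = -6*U
(c(w(R(5, T(5)), 3)) + 222)² = (-6*(11 - 3*3*(-2 - 1/15/5)) + 222)² = (-6*(11 - 3*3*(-2 - 1/15*⅕)) + 222)² = (-6*(11 - 3*3*(-2 - 1/75)) + 222)² = (-6*(11 - 3*3*(-151/75)) + 222)² = (-6*(11 + 453/25) + 222)² = (-6*728/25 + 222)² = (-4368/25 + 222)² = (1182/25)² = 1397124/625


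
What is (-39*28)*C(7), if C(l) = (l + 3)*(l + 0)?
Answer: -76440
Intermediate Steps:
C(l) = l*(3 + l) (C(l) = (3 + l)*l = l*(3 + l))
(-39*28)*C(7) = (-39*28)*(7*(3 + 7)) = -7644*10 = -1092*70 = -76440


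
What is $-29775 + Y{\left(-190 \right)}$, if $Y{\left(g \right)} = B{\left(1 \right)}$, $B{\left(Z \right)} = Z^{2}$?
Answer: $-29774$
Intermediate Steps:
$Y{\left(g \right)} = 1$ ($Y{\left(g \right)} = 1^{2} = 1$)
$-29775 + Y{\left(-190 \right)} = -29775 + 1 = -29774$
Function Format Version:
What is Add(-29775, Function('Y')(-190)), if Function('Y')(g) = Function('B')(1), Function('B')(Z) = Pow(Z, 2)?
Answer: -29774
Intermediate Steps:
Function('Y')(g) = 1 (Function('Y')(g) = Pow(1, 2) = 1)
Add(-29775, Function('Y')(-190)) = Add(-29775, 1) = -29774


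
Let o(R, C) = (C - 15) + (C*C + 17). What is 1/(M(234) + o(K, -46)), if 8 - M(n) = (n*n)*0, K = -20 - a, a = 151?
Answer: 1/2080 ≈ 0.00048077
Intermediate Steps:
K = -171 (K = -20 - 1*151 = -20 - 151 = -171)
M(n) = 8 (M(n) = 8 - n*n*0 = 8 - n²*0 = 8 - 1*0 = 8 + 0 = 8)
o(R, C) = 2 + C + C² (o(R, C) = (-15 + C) + (C² + 17) = (-15 + C) + (17 + C²) = 2 + C + C²)
1/(M(234) + o(K, -46)) = 1/(8 + (2 - 46 + (-46)²)) = 1/(8 + (2 - 46 + 2116)) = 1/(8 + 2072) = 1/2080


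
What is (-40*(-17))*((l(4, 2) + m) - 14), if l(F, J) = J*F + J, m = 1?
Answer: -2040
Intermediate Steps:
l(F, J) = J + F*J (l(F, J) = F*J + J = J + F*J)
(-40*(-17))*((l(4, 2) + m) - 14) = (-40*(-17))*((2*(1 + 4) + 1) - 14) = 680*((2*5 + 1) - 14) = 680*((10 + 1) - 14) = 680*(11 - 14) = 680*(-3) = -2040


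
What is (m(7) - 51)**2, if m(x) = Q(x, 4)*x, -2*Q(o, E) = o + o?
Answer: 10000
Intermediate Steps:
Q(o, E) = -o (Q(o, E) = -(o + o)/2 = -o)
m(x) = -x**2 (m(x) = (-x)*x = -x**2)
(m(7) - 51)**2 = (-1*7**2 - 51)**2 = (-1*49 - 51)**2 = (-49 - 51)**2 = (-100)**2 = 10000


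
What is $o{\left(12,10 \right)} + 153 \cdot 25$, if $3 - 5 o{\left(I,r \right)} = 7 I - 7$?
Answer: $\frac{19051}{5} \approx 3810.2$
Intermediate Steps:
$o{\left(I,r \right)} = 2 - \frac{7 I}{5}$ ($o{\left(I,r \right)} = \frac{3}{5} - \frac{7 I - 7}{5} = \frac{3}{5} - \frac{-7 + 7 I}{5} = \frac{3}{5} - \left(- \frac{7}{5} + \frac{7 I}{5}\right) = 2 - \frac{7 I}{5}$)
$o{\left(12,10 \right)} + 153 \cdot 25 = \left(2 - \frac{84}{5}\right) + 153 \cdot 25 = \left(2 - \frac{84}{5}\right) + 3825 = - \frac{74}{5} + 3825 = \frac{19051}{5}$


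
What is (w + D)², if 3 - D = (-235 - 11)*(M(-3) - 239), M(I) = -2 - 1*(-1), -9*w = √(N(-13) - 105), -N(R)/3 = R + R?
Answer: (177111 + I*√3)²/9 ≈ 3.4854e+9 + 68170.0*I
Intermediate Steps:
N(R) = -6*R (N(R) = -3*(R + R) = -6*R)
w = -I*√3/3 (w = -√(-6*(-13) - 105)/9 = -√(78 - 105)/9 = -I*√3/3 ≈ -0.57735*I)
M(I) = -1 (M(I) = -2 + 1 = -1)
D = -59037 (D = 3 - (-235 - 11)*(-1 - 239) = 3 - (-246)*(-240) = 3 - 1*59040 = 3 - 59040 = -59037)
(w + D)² = (-I*√3/3 - 59037)² = (-59037 - I*√3/3)²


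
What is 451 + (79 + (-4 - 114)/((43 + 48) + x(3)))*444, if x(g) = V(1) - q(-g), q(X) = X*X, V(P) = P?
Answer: 2896349/83 ≈ 34896.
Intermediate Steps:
q(X) = X**2
x(g) = 1 - g**2 (x(g) = 1 - (-g)**2 = 1 - g**2)
451 + (79 + (-4 - 114)/((43 + 48) + x(3)))*444 = 451 + (79 + (-4 - 114)/((43 + 48) + (1 - 1*3**2)))*444 = 451 + (79 - 118/(91 + (1 - 1*9)))*444 = 451 + (79 - 118/(91 + (1 - 9)))*444 = 451 + (79 - 118/(91 - 8))*444 = 451 + (79 - 118/83)*444 = 451 + (6439/83)*444 = 451 + 2858916/83 = 2896349/83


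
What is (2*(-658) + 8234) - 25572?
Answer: -18654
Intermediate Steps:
(2*(-658) + 8234) - 25572 = (-1316 + 8234) - 25572 = 6918 - 25572 = -18654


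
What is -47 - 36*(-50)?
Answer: 1753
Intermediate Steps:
-47 - 36*(-50) = -47 + 1800 = 1753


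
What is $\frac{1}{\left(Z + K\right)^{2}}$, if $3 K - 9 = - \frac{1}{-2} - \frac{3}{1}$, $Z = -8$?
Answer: $\frac{36}{1225} \approx 0.029388$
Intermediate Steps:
$K = \frac{13}{6}$ ($K = 3 + \frac{- \frac{1}{-2} - \frac{3}{1}}{3} = 3 + \frac{\left(-1\right) \left(- \frac{1}{2}\right) - 3}{3} = 3 + \frac{\frac{1}{2} - 3}{3} = 3 + \frac{1}{3} \left(- \frac{5}{2}\right) = 3 - \frac{5}{6} = \frac{13}{6} \approx 2.1667$)
$\frac{1}{\left(Z + K\right)^{2}} = \frac{1}{\left(-8 + \frac{13}{6}\right)^{2}} = \frac{1}{\left(- \frac{35}{6}\right)^{2}} = \frac{1}{\frac{1225}{36}} = \frac{36}{1225}$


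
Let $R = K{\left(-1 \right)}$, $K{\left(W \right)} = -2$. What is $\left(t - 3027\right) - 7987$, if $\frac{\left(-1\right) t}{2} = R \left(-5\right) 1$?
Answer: $-11034$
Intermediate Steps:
$R = -2$
$t = -20$ ($t = - 2 \left(-2\right) \left(-5\right) 1 = - 2 \cdot 10 \cdot 1 = \left(-2\right) 10 = -20$)
$\left(t - 3027\right) - 7987 = \left(-20 - 3027\right) - 7987 = -3047 - 7987 = -11034$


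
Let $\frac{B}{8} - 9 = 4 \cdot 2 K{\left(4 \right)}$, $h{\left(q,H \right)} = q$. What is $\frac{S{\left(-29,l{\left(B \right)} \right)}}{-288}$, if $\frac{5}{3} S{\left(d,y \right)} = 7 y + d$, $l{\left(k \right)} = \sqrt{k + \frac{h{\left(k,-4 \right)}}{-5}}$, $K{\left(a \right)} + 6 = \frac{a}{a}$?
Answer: $\frac{29}{480} - \frac{7 i \sqrt{310}}{600} \approx 0.060417 - 0.20541 i$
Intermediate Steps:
$K{\left(a \right)} = -5$ ($K{\left(a \right)} = -6 + \frac{a}{a} = -6 + 1 = -5$)
$B = -248$ ($B = 72 + 8 \cdot 4 \cdot 2 \left(-5\right) = 72 + 8 \cdot 8 \left(-5\right) = 72 + 8 \left(-40\right) = 72 - 320 = -248$)
$l{\left(k \right)} = \frac{2 \sqrt{5} \sqrt{k}}{5}$ ($l{\left(k \right)} = \sqrt{k + \frac{k}{-5}} = \sqrt{k + k \left(- \frac{1}{5}\right)} = \sqrt{k - \frac{k}{5}} = \sqrt{\frac{4 k}{5}} = \frac{2 \sqrt{5} \sqrt{k}}{5}$)
$S{\left(d,y \right)} = \frac{3 d}{5} + \frac{21 y}{5}$ ($S{\left(d,y \right)} = \frac{3 \left(7 y + d\right)}{5} = \frac{3 \left(d + 7 y\right)}{5} = \frac{3 d}{5} + \frac{21 y}{5}$)
$\frac{S{\left(-29,l{\left(B \right)} \right)}}{-288} = \frac{\frac{3}{5} \left(-29\right) + \frac{21 \frac{2 \sqrt{5} \sqrt{-248}}{5}}{5}}{-288} = \left(- \frac{87}{5} + \frac{21 \frac{2 \sqrt{5} \cdot 2 i \sqrt{62}}{5}}{5}\right) \left(- \frac{1}{288}\right) = \left(- \frac{87}{5} + \frac{21 \frac{4 i \sqrt{310}}{5}}{5}\right) \left(- \frac{1}{288}\right) = \left(- \frac{87}{5} + \frac{84 i \sqrt{310}}{25}\right) \left(- \frac{1}{288}\right) = \frac{29}{480} - \frac{7 i \sqrt{310}}{600}$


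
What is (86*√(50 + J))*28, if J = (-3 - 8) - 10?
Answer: 2408*√29 ≈ 12967.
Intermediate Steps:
J = -21 (J = -11 - 10 = -21)
(86*√(50 + J))*28 = (86*√(50 - 21))*28 = (86*√29)*28 = 2408*√29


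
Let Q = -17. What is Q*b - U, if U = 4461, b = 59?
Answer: -5464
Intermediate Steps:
Q*b - U = -17*59 - 1*4461 = -1003 - 4461 = -5464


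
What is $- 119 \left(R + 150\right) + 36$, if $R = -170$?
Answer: $2416$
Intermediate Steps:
$- 119 \left(R + 150\right) + 36 = - 119 \left(-170 + 150\right) + 36 = \left(-119\right) \left(-20\right) + 36 = 2380 + 36 = 2416$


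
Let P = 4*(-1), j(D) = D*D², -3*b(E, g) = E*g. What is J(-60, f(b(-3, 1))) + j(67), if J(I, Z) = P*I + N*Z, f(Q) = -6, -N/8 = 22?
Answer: 302059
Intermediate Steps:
N = -176 (N = -8*22 = -176)
b(E, g) = -E*g/3
j(D) = D³
P = -4
J(I, Z) = -176*Z - 4*I (J(I, Z) = -4*I - 176*Z = -176*Z - 4*I)
J(-60, f(b(-3, 1))) + j(67) = (-176*(-6) - 4*(-60)) + 67³ = (1056 + 240) + 300763 = 1296 + 300763 = 302059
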